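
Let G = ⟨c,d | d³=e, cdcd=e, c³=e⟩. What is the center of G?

An element z ∈ Z(G) iff z commutes with every generator.
For example e is central: e·c = c = c·e; e·d = d = d·e.
Whereas c ∉ Z(G) since c·d = cd ≠ c²d² = d·c.
Checking each of the 12 elements this way gives Z(G) = {e}, of order 1.

Answer: {e}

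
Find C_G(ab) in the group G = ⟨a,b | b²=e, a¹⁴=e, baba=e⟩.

⟨ab⟩ ⊆ C_G(ab) since powers of ab commute with ab; so |C_G(ab)| ≥ |⟨ab⟩| = 2.
By orbit–stabilizer, |C_G(ab)| = |G| / |conj. class of ab| = 28 / 7 = 4.
The 4 elements commuting with ab are {e, a⁷, ab, a⁸b}.

Answer: {e, a⁷, ab, a⁸b}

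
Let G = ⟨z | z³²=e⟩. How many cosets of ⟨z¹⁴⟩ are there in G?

First find ord(z¹⁴) by computing successive powers:
  (z¹⁴)¹ = z¹⁴, (z¹⁴)² = z²⁸, (z¹⁴)³ = z¹⁰, (z¹⁴)⁴ = z²⁴, (z¹⁴)⁵ = z⁶, (z¹⁴)⁶ = z²⁰, (z¹⁴)⁷ = z², (z¹⁴)⁸ = z¹⁶, (z¹⁴)⁹ = z³⁰, (z¹⁴)¹⁰ = z¹², (z¹⁴)¹¹ = z²⁶, (z¹⁴)¹² = z⁸, (z¹⁴)¹³ = z²², (z¹⁴)¹⁴ = z⁴, (z¹⁴)¹⁵ = z¹⁸, (z¹⁴)¹⁶ = e.
So |⟨z¹⁴⟩| = ord(z¹⁴) = 16. With |G| = 32, by Lagrange [G : ⟨z¹⁴⟩] = 32/16 = 2.

Answer: 2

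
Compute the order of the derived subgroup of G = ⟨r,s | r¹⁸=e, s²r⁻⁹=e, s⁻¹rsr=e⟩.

G' = [G, G] is generated by all commutators. The generator-pair commutators are: [r, s] = r².
The subgroup they normally generate is {e, r², r⁴, r⁶, r⁸, r¹⁰, r¹², r¹⁴, r¹⁶}, of order 9.
Check: |G/G'| = 36/9 = 4 is the order of the abelianisation.

Answer: 9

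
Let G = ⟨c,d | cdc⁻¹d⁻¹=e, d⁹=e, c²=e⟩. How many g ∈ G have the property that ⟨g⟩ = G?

G is cyclic of order 18. An element generates G iff its order is 18, and a cyclic group of order 18 has exactly φ(18) = 6 such elements.

Answer: 6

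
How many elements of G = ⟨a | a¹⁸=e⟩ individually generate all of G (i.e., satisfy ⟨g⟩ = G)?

G is cyclic of order 18. An element generates G iff its order is 18, and a cyclic group of order 18 has exactly φ(18) = 6 such elements.

Answer: 6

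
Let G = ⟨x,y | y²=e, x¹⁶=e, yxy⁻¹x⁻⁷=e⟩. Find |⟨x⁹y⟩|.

|⟨x⁹y⟩| equals the order of x⁹y. Compute successive powers until reaching e:
  (x⁹y)¹ = x⁹y, (x⁹y)² = x⁸, (x⁹y)³ = xy, (x⁹y)⁴ = e.
The smallest positive k with (x⁹y)ᵏ = e is 4, so |⟨x⁹y⟩| = 4.

Answer: 4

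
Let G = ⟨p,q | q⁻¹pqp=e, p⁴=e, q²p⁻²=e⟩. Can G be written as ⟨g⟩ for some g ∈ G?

Every cyclic group is abelian. But p·q = pq while q·p = pq⁻¹, so p·q ≠ q·p and G is not abelian. Hence G is not cyclic.

Answer: No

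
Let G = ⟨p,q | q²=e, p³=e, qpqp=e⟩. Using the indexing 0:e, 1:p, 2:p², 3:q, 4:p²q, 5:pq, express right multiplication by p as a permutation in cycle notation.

(0 1 2)(3 4 5)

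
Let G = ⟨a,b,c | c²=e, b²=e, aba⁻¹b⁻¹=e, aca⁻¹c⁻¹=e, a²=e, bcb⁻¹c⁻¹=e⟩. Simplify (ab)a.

Compute (ab) · a by multiplying left to right and reducing via the relations at each step:
  (ab) · a = b

Answer: b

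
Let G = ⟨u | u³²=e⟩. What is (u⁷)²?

Compute successive powers of (u⁷), reducing at each step:
  (u⁷)²: (u⁷) · u⁷ = u¹⁴

Answer: u¹⁴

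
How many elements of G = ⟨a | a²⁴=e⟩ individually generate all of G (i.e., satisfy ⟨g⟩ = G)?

G is cyclic of order 24. An element generates G iff its order is 24, and a cyclic group of order 24 has exactly φ(24) = 8 such elements.

Answer: 8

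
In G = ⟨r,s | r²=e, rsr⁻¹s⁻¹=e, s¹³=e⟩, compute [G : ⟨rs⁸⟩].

First find ord(rs⁸) by computing successive powers:
  (rs⁸)¹ = rs⁸, (rs⁸)² = s³, (rs⁸)³ = rs¹¹, (rs⁸)⁴ = s⁶, (rs⁸)⁵ = rs, (rs⁸)⁶ = s⁹, (rs⁸)⁷ = rs⁴, (rs⁸)⁸ = s¹², (rs⁸)⁹ = rs⁷, (rs⁸)¹⁰ = s², (rs⁸)¹¹ = rs¹⁰, (rs⁸)¹² = s⁵, (rs⁸)¹³ = r, (rs⁸)¹⁴ = s⁸, (rs⁸)¹⁵ = rs³, (rs⁸)¹⁶ = s¹¹, (rs⁸)¹⁷ = rs⁶, (rs⁸)¹⁸ = s, (rs⁸)¹⁹ = rs⁹, (rs⁸)²⁰ = s⁴, (rs⁸)²¹ = rs¹², (rs⁸)²² = s⁷, (rs⁸)²³ = rs², (rs⁸)²⁴ = s¹⁰, (rs⁸)²⁵ = rs⁵, (rs⁸)²⁶ = e.
So |⟨rs⁸⟩| = ord(rs⁸) = 26. With |G| = 26, by Lagrange [G : ⟨rs⁸⟩] = 26/26 = 1.

Answer: 1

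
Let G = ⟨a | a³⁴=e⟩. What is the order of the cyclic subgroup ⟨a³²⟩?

|⟨a³²⟩| equals the order of a³². Compute successive powers until reaching e:
  (a³²)¹ = a³², (a³²)² = a³⁰, (a³²)³ = a²⁸, (a³²)⁴ = a²⁶, (a³²)⁵ = a²⁴, (a³²)⁶ = a²², (a³²)⁷ = a²⁰, (a³²)⁸ = a¹⁸, (a³²)⁹ = a¹⁶, (a³²)¹⁰ = a¹⁴, (a³²)¹¹ = a¹², (a³²)¹² = a¹⁰, (a³²)¹³ = a⁸, (a³²)¹⁴ = a⁶, (a³²)¹⁵ = a⁴, (a³²)¹⁶ = a², (a³²)¹⁷ = e.
The smallest positive k with (a³²)ᵏ = e is 17, so |⟨a³²⟩| = 17.

Answer: 17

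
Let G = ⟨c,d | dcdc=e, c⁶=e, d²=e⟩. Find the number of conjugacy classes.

The conjugacy classes (representative and size) are:
  [e] (size 1), [c⁵] (size 2), [c⁴] (size 2), [c³] (size 1), [d] (size 3), [c³d] (size 3).
Class equation: 1 + 2 + 2 + 1 + 3 + 3 = 12 = |G|. So G has 6 conjugacy classes.

Answer: 6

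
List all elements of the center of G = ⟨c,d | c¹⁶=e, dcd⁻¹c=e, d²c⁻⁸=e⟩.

An element z ∈ Z(G) iff z commutes with every generator.
For example c⁸ is central: (c⁸)·c = c⁹ = c·(c⁸); (c⁸)·d = d⁻¹ = d·(c⁸).
Whereas c ∉ Z(G) since c·d = cd ≠ c⁷d⁻¹ = d·c.
Checking each of the 32 elements this way gives Z(G) = {e, c⁸}, of order 2.

Answer: {e, c⁸}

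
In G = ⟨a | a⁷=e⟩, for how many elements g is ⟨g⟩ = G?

G is cyclic of order 7. An element generates G iff its order is 7, and a cyclic group of order 7 has exactly φ(7) = 6 such elements.

Answer: 6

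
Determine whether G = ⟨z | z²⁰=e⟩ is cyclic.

|G| = 20. The element z has order 20 (its powers give 20 distinct elements), so ⟨z⟩ = G and G is cyclic.

Answer: Yes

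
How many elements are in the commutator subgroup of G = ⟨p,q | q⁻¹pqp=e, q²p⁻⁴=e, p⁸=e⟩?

G' = [G, G] is generated by all commutators. The generator-pair commutators are: [p, q] = p².
The subgroup they normally generate is {e, p², p⁴, p⁶}, of order 4.
Check: |G/G'| = 16/4 = 4 is the order of the abelianisation.

Answer: 4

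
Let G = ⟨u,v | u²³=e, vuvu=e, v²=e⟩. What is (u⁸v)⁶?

Compute successive powers of (u⁸v), reducing at each step:
  (u⁸v)²: (u⁸v) · u⁸ = v;   v · v = e
  (u⁸v)³: e · u⁸ = u⁸;   (u⁸) · v = u⁸v
  (u⁸v)⁴: (u⁸v) · u⁸ = v;   v · v = e
  (u⁸v)⁵: e · u⁸ = u⁸;   (u⁸) · v = u⁸v
  (u⁸v)⁶: (u⁸v) · u⁸ = v;   v · v = e

Answer: e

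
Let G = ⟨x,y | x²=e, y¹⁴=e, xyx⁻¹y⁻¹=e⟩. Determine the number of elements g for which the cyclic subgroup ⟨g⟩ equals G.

⟨g⟩ = G would require ord(g) = |G| = 28, but the maximum element order in G is 14 < 28. So G is not cyclic and no single element generates it: the count is 0.

Answer: 0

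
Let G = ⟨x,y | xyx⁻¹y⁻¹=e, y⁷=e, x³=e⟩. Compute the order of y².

Compute successive powers until reaching e:
  (y²)¹ = y², (y²)² = y⁴, (y²)³ = y⁶, (y²)⁴ = y, (y²)⁵ = y³, (y²)⁶ = y⁵, (y²)⁷ = e.
The smallest positive k with (y²)ᵏ = e is 7.

Answer: 7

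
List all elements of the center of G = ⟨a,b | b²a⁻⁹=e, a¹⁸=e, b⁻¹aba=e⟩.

An element z ∈ Z(G) iff z commutes with every generator.
For example a⁹ is central: (a⁹)·a = a¹⁰ = a·(a⁹); (a⁹)·b = b⁻¹ = b·(a⁹).
Whereas a ∉ Z(G) since a·b = ab ≠ a⁸b⁻¹ = b·a.
Checking each of the 36 elements this way gives Z(G) = {e, a⁹}, of order 2.

Answer: {e, a⁹}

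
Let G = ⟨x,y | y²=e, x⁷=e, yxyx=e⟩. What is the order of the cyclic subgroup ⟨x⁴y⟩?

|⟨x⁴y⟩| equals the order of x⁴y. Compute successive powers until reaching e:
  (x⁴y)¹ = x⁴y, (x⁴y)² = e.
The smallest positive k with (x⁴y)ᵏ = e is 2, so |⟨x⁴y⟩| = 2.

Answer: 2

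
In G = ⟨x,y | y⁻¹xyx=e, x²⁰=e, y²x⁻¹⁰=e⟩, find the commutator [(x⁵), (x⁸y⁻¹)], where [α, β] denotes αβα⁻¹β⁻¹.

[(x⁵), (x⁸y⁻¹)] = (x⁵)·(x⁸y⁻¹)·(x⁵)⁻¹·(x⁸y⁻¹)⁻¹.
  (x⁵) · (x⁸y⁻¹) = x³y
  (x³y) · (x¹⁵) = x⁸y
  (x⁸y) · (x⁸y) = x¹⁰

Answer: x¹⁰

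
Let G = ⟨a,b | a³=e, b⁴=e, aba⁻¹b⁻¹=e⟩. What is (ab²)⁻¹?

The order of (ab²) is 6 (smallest k with (ab²)ᵏ = e), so (ab²)⁻¹ = (ab²)⁵ = a²b².
Check: (ab²) · (a²b²) → (ab²) · a² = b²;   (b²) · b² = e, giving e as required.

Answer: a²b²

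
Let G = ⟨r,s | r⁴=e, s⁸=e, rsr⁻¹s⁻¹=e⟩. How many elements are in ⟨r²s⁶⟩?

|⟨r²s⁶⟩| equals the order of r²s⁶. Compute successive powers until reaching e:
  (r²s⁶)¹ = r²s⁶, (r²s⁶)² = s⁴, (r²s⁶)³ = r²s², (r²s⁶)⁴ = e.
The smallest positive k with (r²s⁶)ᵏ = e is 4, so |⟨r²s⁶⟩| = 4.

Answer: 4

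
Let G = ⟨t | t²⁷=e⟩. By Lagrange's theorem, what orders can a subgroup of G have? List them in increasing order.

|G| = 27 = 3³. By Lagrange's theorem the order of any subgroup divides 27; the divisors of 27 are 1, 3, 9, 27.

Answer: 1, 3, 9, 27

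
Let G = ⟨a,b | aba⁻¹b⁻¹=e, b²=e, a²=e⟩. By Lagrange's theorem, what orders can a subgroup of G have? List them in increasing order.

|G| = 4 = 2². By Lagrange's theorem the order of any subgroup divides 4; the divisors of 4 are 1, 2, 4.

Answer: 1, 2, 4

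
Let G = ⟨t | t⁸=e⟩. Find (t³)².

Compute successive powers of (t³), reducing at each step:
  (t³)²: (t³) · t³ = t⁶

Answer: t⁶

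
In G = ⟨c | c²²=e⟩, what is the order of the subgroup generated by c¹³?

|⟨c¹³⟩| equals the order of c¹³. Compute successive powers until reaching e:
  (c¹³)¹ = c¹³, (c¹³)² = c⁴, (c¹³)³ = c¹⁷, (c¹³)⁴ = c⁸, (c¹³)⁵ = c²¹, (c¹³)⁶ = c¹², (c¹³)⁷ = c³, (c¹³)⁸ = c¹⁶, (c¹³)⁹ = c⁷, (c¹³)¹⁰ = c²⁰, (c¹³)¹¹ = c¹¹, (c¹³)¹² = c², (c¹³)¹³ = c¹⁵, (c¹³)¹⁴ = c⁶, (c¹³)¹⁵ = c¹⁹, (c¹³)¹⁶ = c¹⁰, (c¹³)¹⁷ = c, (c¹³)¹⁸ = c¹⁴, (c¹³)¹⁹ = c⁵, (c¹³)²⁰ = c¹⁸, (c¹³)²¹ = c⁹, (c¹³)²² = e.
The smallest positive k with (c¹³)ᵏ = e is 22, so |⟨c¹³⟩| = 22.

Answer: 22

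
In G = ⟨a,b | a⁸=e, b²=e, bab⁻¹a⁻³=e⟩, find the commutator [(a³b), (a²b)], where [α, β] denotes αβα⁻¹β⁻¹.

[(a³b), (a²b)] = (a³b)·(a²b)·(a³b)⁻¹·(a²b)⁻¹.
  (a³b) · (a²b) = a
  a · (a⁷b) = b
  b · (a²b) = a⁶

Answer: a⁶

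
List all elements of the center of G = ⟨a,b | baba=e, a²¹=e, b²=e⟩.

An element z ∈ Z(G) iff z commutes with every generator.
For example e is central: e·a = a = a·e; e·b = b = b·e.
Whereas a ∉ Z(G) since a·b = ab ≠ a²⁰b = b·a.
Checking each of the 42 elements this way gives Z(G) = {e}, of order 1.

Answer: {e}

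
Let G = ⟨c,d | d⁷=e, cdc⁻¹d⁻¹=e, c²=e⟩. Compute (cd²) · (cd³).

Compute (cd²) · (cd³) by multiplying left to right and reducing via the relations at each step:
  (cd²) · c = d²
  (d²) · d³ = d⁵

Answer: d⁵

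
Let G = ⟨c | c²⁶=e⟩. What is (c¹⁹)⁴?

Compute successive powers of (c¹⁹), reducing at each step:
  (c¹⁹)²: (c¹⁹) · c¹⁹ = c¹²
  (c¹⁹)³: (c¹²) · c¹⁹ = c⁵
  (c¹⁹)⁴: (c⁵) · c¹⁹ = c²⁴

Answer: c²⁴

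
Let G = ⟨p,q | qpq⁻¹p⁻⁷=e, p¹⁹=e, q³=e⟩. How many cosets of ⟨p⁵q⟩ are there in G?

First find ord(p⁵q) by computing successive powers:
  (p⁵q)¹ = p⁵q, (p⁵q)² = p²q², (p⁵q)³ = e.
So |⟨p⁵q⟩| = ord(p⁵q) = 3. With |G| = 57, by Lagrange [G : ⟨p⁵q⟩] = 57/3 = 19.

Answer: 19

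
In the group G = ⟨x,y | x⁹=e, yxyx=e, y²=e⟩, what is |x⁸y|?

Compute successive powers until reaching e:
  (x⁸y)¹ = x⁸y, (x⁸y)² = e.
The smallest positive k with (x⁸y)ᵏ = e is 2.

Answer: 2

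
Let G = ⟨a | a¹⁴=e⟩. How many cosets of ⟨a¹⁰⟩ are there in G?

First find ord(a¹⁰) by computing successive powers:
  (a¹⁰)¹ = a¹⁰, (a¹⁰)² = a⁶, (a¹⁰)³ = a², (a¹⁰)⁴ = a¹², (a¹⁰)⁵ = a⁸, (a¹⁰)⁶ = a⁴, (a¹⁰)⁷ = e.
So |⟨a¹⁰⟩| = ord(a¹⁰) = 7. With |G| = 14, by Lagrange [G : ⟨a¹⁰⟩] = 14/7 = 2.

Answer: 2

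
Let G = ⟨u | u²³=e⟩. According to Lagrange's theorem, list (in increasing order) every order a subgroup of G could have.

|G| = 23 = 23. By Lagrange's theorem the order of any subgroup divides 23; the divisors of 23 are 1, 23.

Answer: 1, 23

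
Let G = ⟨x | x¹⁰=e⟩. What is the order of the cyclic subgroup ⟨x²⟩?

|⟨x²⟩| equals the order of x². Compute successive powers until reaching e:
  (x²)¹ = x², (x²)² = x⁴, (x²)³ = x⁶, (x²)⁴ = x⁸, (x²)⁵ = e.
The smallest positive k with (x²)ᵏ = e is 5, so |⟨x²⟩| = 5.

Answer: 5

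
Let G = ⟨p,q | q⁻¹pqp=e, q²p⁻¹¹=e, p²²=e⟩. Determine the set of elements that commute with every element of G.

An element z ∈ Z(G) iff z commutes with every generator.
For example p¹¹ is central: (p¹¹)·p = p¹² = p·(p¹¹); (p¹¹)·q = q⁻¹ = q·(p¹¹).
Whereas p ∉ Z(G) since p·q = pq ≠ p¹⁰q⁻¹ = q·p.
Checking each of the 44 elements this way gives Z(G) = {e, p¹¹}, of order 2.

Answer: {e, p¹¹}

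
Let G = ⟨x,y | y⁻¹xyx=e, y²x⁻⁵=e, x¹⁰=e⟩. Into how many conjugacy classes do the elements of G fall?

The conjugacy classes (representative and size) are:
  [e] (size 1), [x] (size 2), [x⁸] (size 2), [x⁷] (size 2), [x⁴] (size 2), [x⁵] (size 1), [x⁴y] (size 5), [x²y⁻¹] (size 5).
Class equation: 1 + 2 + 2 + 2 + 2 + 1 + 5 + 5 = 20 = |G|. So G has 8 conjugacy classes.

Answer: 8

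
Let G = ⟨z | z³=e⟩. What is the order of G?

G is generated by a single element, so G is cyclic. The relator gives z³ = e and no smaller power is forced to be e, so the 3 powers {e, z, z²} are distinct. Hence |G| = 3.

Answer: 3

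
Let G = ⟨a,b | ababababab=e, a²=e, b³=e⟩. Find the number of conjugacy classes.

The conjugacy classes (representative and size) are:
  [e] (size 1), [abab²abab²a] (size 15), [babab²a] (size 20), [ab²ab²a] (size 12), [b²abab²] (size 12).
Class equation: 1 + 15 + 20 + 12 + 12 = 60 = |G|. So G has 5 conjugacy classes.

Answer: 5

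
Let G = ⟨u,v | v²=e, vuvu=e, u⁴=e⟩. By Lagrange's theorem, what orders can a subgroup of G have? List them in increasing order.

|G| = 8 = 2³. By Lagrange's theorem the order of any subgroup divides 8; the divisors of 8 are 1, 2, 4, 8.

Answer: 1, 2, 4, 8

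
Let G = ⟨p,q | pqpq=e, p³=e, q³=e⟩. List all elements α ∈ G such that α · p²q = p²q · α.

⟨p²q⟩ ⊆ C_G(p²q) since powers of p²q commute with p²q; so |C_G(p²q)| ≥ |⟨p²q⟩| = 3.
By orbit–stabilizer, |C_G(p²q)| = |G| / |conj. class of p²q| = 12 / 4 = 3.
The 3 elements commuting with p²q are {e, p²q, q²p}.

Answer: {e, p²q, q²p}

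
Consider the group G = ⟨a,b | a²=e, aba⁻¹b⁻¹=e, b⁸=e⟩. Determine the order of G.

Enumerate words in the generators, reducing via the relations: the distinct elements are
  {a, b, e, ab, b², b³, b⁴, b⁵, b⁶, b⁷, ab², ab³, ab⁴, ab⁵, ab⁶, ab⁷}.
No further products give new elements, so |G| = 16.

Answer: 16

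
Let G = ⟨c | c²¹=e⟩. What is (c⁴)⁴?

Compute successive powers of (c⁴), reducing at each step:
  (c⁴)²: (c⁴) · c⁴ = c⁸
  (c⁴)³: (c⁸) · c⁴ = c¹²
  (c⁴)⁴: (c¹²) · c⁴ = c¹⁶

Answer: c¹⁶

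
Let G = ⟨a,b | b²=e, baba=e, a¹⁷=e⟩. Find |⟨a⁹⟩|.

|⟨a⁹⟩| equals the order of a⁹. Compute successive powers until reaching e:
  (a⁹)¹ = a⁹, (a⁹)² = a, (a⁹)³ = a¹⁰, (a⁹)⁴ = a², (a⁹)⁵ = a¹¹, (a⁹)⁶ = a³, (a⁹)⁷ = a¹², (a⁹)⁸ = a⁴, (a⁹)⁹ = a¹³, (a⁹)¹⁰ = a⁵, (a⁹)¹¹ = a¹⁴, (a⁹)¹² = a⁶, (a⁹)¹³ = a¹⁵, (a⁹)¹⁴ = a⁷, (a⁹)¹⁵ = a¹⁶, (a⁹)¹⁶ = a⁸, (a⁹)¹⁷ = e.
The smallest positive k with (a⁹)ᵏ = e is 17, so |⟨a⁹⟩| = 17.

Answer: 17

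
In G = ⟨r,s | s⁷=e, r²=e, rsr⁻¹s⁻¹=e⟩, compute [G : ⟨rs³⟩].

First find ord(rs³) by computing successive powers:
  (rs³)¹ = rs³, (rs³)² = s⁶, (rs³)³ = rs², (rs³)⁴ = s⁵, (rs³)⁵ = rs, (rs³)⁶ = s⁴, (rs³)⁷ = r, (rs³)⁸ = s³, (rs³)⁹ = rs⁶, (rs³)¹⁰ = s², (rs³)¹¹ = rs⁵, (rs³)¹² = s, (rs³)¹³ = rs⁴, (rs³)¹⁴ = e.
So |⟨rs³⟩| = ord(rs³) = 14. With |G| = 14, by Lagrange [G : ⟨rs³⟩] = 14/14 = 1.

Answer: 1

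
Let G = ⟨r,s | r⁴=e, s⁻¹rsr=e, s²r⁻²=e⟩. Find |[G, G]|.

G' = [G, G] is generated by all commutators. The generator-pair commutators are: [r, s] = r².
The subgroup they normally generate is {e, r²}, of order 2.
Check: |G/G'| = 8/2 = 4 is the order of the abelianisation.

Answer: 2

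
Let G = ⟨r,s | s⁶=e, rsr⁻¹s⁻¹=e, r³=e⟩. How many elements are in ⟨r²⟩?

|⟨r²⟩| equals the order of r². Compute successive powers until reaching e:
  (r²)¹ = r², (r²)² = r, (r²)³ = e.
The smallest positive k with (r²)ᵏ = e is 3, so |⟨r²⟩| = 3.

Answer: 3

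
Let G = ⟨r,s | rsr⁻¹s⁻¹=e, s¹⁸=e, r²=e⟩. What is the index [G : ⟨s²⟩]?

First find ord(s²) by computing successive powers:
  (s²)¹ = s², (s²)² = s⁴, (s²)³ = s⁶, (s²)⁴ = s⁸, (s²)⁵ = s¹⁰, (s²)⁶ = s¹², (s²)⁷ = s¹⁴, (s²)⁸ = s¹⁶, (s²)⁹ = e.
So |⟨s²⟩| = ord(s²) = 9. With |G| = 36, by Lagrange [G : ⟨s²⟩] = 36/9 = 4.

Answer: 4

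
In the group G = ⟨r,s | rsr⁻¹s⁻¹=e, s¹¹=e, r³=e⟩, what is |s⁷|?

Compute successive powers until reaching e:
  (s⁷)¹ = s⁷, (s⁷)² = s³, (s⁷)³ = s¹⁰, (s⁷)⁴ = s⁶, (s⁷)⁵ = s², (s⁷)⁶ = s⁹, (s⁷)⁷ = s⁵, (s⁷)⁸ = s, (s⁷)⁹ = s⁸, (s⁷)¹⁰ = s⁴, (s⁷)¹¹ = e.
The smallest positive k with (s⁷)ᵏ = e is 11.

Answer: 11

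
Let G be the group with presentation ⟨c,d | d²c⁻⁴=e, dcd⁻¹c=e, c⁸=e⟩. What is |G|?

Enumerate words in the generators, reducing via the relations: the distinct elements are
  {c, d, e, cd, c², c³, c⁴, c⁵, c⁶, c⁷, c²d, c³d, d⁻¹, cd⁻¹, c²d⁻¹, c³d⁻¹}.
No further products give new elements, so |G| = 16.

Answer: 16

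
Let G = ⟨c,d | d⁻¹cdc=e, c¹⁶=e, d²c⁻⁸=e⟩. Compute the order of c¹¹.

Compute successive powers until reaching e:
  (c¹¹)¹ = c¹¹, (c¹¹)² = c⁶, (c¹¹)³ = c, (c¹¹)⁴ = c¹², (c¹¹)⁵ = c⁷, (c¹¹)⁶ = c², (c¹¹)⁷ = c¹³, (c¹¹)⁸ = c⁸, (c¹¹)⁹ = c³, (c¹¹)¹⁰ = c¹⁴, (c¹¹)¹¹ = c⁹, (c¹¹)¹² = c⁴, (c¹¹)¹³ = c¹⁵, (c¹¹)¹⁴ = c¹⁰, (c¹¹)¹⁵ = c⁵, (c¹¹)¹⁶ = e.
The smallest positive k with (c¹¹)ᵏ = e is 16.

Answer: 16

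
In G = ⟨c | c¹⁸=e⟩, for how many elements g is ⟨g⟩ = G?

G is cyclic of order 18. An element generates G iff its order is 18, and a cyclic group of order 18 has exactly φ(18) = 6 such elements.

Answer: 6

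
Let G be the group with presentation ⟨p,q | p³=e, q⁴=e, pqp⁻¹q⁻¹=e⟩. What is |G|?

Enumerate words in the generators, reducing via the relations: the distinct elements are
  {e, p, q, pq, p², q², q³, pq², pq³, p²q, p²q², p²q³}.
No further products give new elements, so |G| = 12.

Answer: 12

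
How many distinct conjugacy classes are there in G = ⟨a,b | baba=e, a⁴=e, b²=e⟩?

The conjugacy classes (representative and size) are:
  [e] (size 1), [a] (size 2), [a²] (size 1), [a²b] (size 2), [a³b] (size 2).
Class equation: 1 + 2 + 1 + 2 + 2 = 8 = |G|. So G has 5 conjugacy classes.

Answer: 5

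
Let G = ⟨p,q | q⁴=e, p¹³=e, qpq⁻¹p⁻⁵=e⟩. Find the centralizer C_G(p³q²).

⟨p³q²⟩ ⊆ C_G(p³q²) since powers of p³q² commute with p³q²; so |C_G(p³q²)| ≥ |⟨p³q²⟩| = 2.
By orbit–stabilizer, |C_G(p³q²)| = |G| / |conj. class of p³q²| = 52 / 13 = 4.
The 4 elements commuting with p³q² are {e, p⁷q, p³q², p⁹q³}.

Answer: {e, p⁷q, p³q², p⁹q³}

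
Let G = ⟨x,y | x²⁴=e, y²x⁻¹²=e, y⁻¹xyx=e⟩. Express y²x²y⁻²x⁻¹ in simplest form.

Multiply left to right, reducing at each step:
  (x¹²) · x² = x¹⁴
  (x¹⁴) · y⁻² = x²
  (x²) · x⁻¹ = x

Answer: x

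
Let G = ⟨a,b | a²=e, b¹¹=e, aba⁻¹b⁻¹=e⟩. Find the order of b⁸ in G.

Compute successive powers until reaching e:
  (b⁸)¹ = b⁸, (b⁸)² = b⁵, (b⁸)³ = b², (b⁸)⁴ = b¹⁰, (b⁸)⁵ = b⁷, (b⁸)⁶ = b⁴, (b⁸)⁷ = b, (b⁸)⁸ = b⁹, (b⁸)⁹ = b⁶, (b⁸)¹⁰ = b³, (b⁸)¹¹ = e.
The smallest positive k with (b⁸)ᵏ = e is 11.

Answer: 11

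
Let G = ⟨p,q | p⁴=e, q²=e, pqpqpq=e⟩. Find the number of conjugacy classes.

The conjugacy classes (representative and size) are:
  [e] (size 1), [p³] (size 6), [p²qp²q] (size 3), [pqp³] (size 6), [qp³] (size 8).
Class equation: 1 + 6 + 3 + 6 + 8 = 24 = |G|. So G has 5 conjugacy classes.

Answer: 5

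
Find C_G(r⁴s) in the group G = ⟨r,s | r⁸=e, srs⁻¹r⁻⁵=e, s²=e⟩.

⟨r⁴s⟩ ⊆ C_G(r⁴s) since powers of r⁴s commute with r⁴s; so |C_G(r⁴s)| ≥ |⟨r⁴s⟩| = 2.
By orbit–stabilizer, |C_G(r⁴s)| = |G| / |conj. class of r⁴s| = 16 / 2 = 8.
The 8 elements commuting with r⁴s are {e, r², r⁴, r⁶, s, r⁶s, r²s, r⁴s}.

Answer: {e, r², r⁴, r⁶, s, r⁶s, r²s, r⁴s}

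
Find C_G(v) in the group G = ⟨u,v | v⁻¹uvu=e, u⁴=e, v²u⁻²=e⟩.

⟨v⟩ ⊆ C_G(v) since powers of v commute with v; so |C_G(v)| ≥ |⟨v⟩| = 4.
By orbit–stabilizer, |C_G(v)| = |G| / |conj. class of v| = 8 / 2 = 4.
The 4 elements commuting with v are {e, u², v, v⁻¹}.

Answer: {e, u², v, v⁻¹}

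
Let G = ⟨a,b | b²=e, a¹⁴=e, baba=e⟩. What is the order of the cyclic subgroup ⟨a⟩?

|⟨a⟩| equals the order of a. Compute successive powers until reaching e:
  a¹ = a, a² = a², a³ = a³, a⁴ = a⁴, a⁵ = a⁵, a⁶ = a⁶, a⁷ = a⁷, a⁸ = a⁸, a⁹ = a⁹, a¹⁰ = a¹⁰, a¹¹ = a¹¹, a¹² = a¹², a¹³ = a¹³, a¹⁴ = e.
The smallest positive k with aᵏ = e is 14, so |⟨a⟩| = 14.

Answer: 14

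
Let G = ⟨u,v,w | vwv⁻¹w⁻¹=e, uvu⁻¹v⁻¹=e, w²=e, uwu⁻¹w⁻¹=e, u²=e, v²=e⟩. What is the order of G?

Enumerate words in the generators, reducing via the relations: the distinct elements are
  {e, u, v, w, uv, uw, vw, uvw}.
No further products give new elements, so |G| = 8.

Answer: 8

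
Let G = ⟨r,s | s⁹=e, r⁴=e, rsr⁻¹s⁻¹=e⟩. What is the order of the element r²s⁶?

Compute successive powers until reaching e:
  (r²s⁶)¹ = r²s⁶, (r²s⁶)² = s³, (r²s⁶)³ = r², (r²s⁶)⁴ = s⁶, (r²s⁶)⁵ = r²s³, (r²s⁶)⁶ = e.
The smallest positive k with (r²s⁶)ᵏ = e is 6.

Answer: 6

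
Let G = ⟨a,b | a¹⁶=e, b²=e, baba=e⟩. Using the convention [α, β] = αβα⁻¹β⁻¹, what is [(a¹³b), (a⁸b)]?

[(a¹³b), (a⁸b)] = (a¹³b)·(a⁸b)·(a¹³b)⁻¹·(a⁸b)⁻¹.
  (a¹³b) · (a⁸b) = a⁵
  (a⁵) · (a¹³b) = a²b
  (a²b) · (a⁸b) = a¹⁰

Answer: a¹⁰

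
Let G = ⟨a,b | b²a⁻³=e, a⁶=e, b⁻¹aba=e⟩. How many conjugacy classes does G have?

The conjugacy classes (representative and size) are:
  [e] (size 1), [a] (size 2), [a²] (size 2), [a³] (size 1), [ab⁻¹] (size 3), [a²b⁻¹] (size 3).
Class equation: 1 + 2 + 2 + 1 + 3 + 3 = 12 = |G|. So G has 6 conjugacy classes.

Answer: 6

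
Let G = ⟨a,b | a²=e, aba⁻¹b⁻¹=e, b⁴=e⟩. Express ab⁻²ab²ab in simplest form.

Multiply left to right, reducing at each step:
  a · b⁻² = ab²
  (ab²) · a = b²
  (b²) · b² = e
  e · a = a
  a · b = ab

Answer: ab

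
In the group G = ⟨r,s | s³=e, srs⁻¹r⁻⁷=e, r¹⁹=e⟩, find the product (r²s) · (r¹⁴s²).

Compute (r²s) · (r¹⁴s²) by multiplying left to right and reducing via the relations at each step:
  (r²s) · r¹⁴ = r⁵s
  (r⁵s) · s² = r⁵

Answer: r⁵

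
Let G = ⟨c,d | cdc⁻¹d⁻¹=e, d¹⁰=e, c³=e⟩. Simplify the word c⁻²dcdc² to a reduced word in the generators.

Multiply left to right, reducing at each step:
  c · d = cd
  (cd) · c = c²d
  (c²d) · d = c²d²
  (c²d²) · c² = cd²

Answer: cd²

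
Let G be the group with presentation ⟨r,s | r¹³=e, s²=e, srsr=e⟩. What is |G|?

Enumerate words in the generators, reducing via the relations: the distinct elements are
  {e, r, s, rs, r², r³, r⁴, r⁵, r⁶, r⁷, r⁸, r⁹, r²s, r³s, r¹², r¹¹, r¹⁰, r⁴s, r⁵s, r⁶s, r⁷s, r⁸s, r⁹s, r¹²s, r¹¹s, r¹⁰s}.
No further products give new elements, so |G| = 26.

Answer: 26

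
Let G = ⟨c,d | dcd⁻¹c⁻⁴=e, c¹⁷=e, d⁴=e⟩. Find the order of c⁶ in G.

Compute successive powers until reaching e:
  (c⁶)¹ = c⁶, (c⁶)² = c¹², (c⁶)³ = c, (c⁶)⁴ = c⁷, (c⁶)⁵ = c¹³, (c⁶)⁶ = c², (c⁶)⁷ = c⁸, (c⁶)⁸ = c¹⁴, (c⁶)⁹ = c³, (c⁶)¹⁰ = c⁹, (c⁶)¹¹ = c¹⁵, (c⁶)¹² = c⁴, (c⁶)¹³ = c¹⁰, (c⁶)¹⁴ = c¹⁶, (c⁶)¹⁵ = c⁵, (c⁶)¹⁶ = c¹¹, (c⁶)¹⁷ = e.
The smallest positive k with (c⁶)ᵏ = e is 17.

Answer: 17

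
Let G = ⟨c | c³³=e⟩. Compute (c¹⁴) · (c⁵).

Compute (c¹⁴) · (c⁵) by multiplying left to right and reducing via the relations at each step:
  (c¹⁴) · c⁵ = c¹⁹

Answer: c¹⁹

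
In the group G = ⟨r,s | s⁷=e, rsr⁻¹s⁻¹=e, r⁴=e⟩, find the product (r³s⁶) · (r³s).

Compute (r³s⁶) · (r³s) by multiplying left to right and reducing via the relations at each step:
  (r³s⁶) · r³ = r²s⁶
  (r²s⁶) · s = r²

Answer: r²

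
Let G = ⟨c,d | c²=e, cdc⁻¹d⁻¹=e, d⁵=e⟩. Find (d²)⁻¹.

The order of (d²) is 5 (smallest k with (d²)ᵏ = e), so (d²)⁻¹ = (d²)⁴ = d³.
Check: (d²) · (d³) → (d²) · d³ = e, giving e as required.

Answer: d³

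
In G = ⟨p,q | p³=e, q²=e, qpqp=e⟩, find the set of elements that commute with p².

⟨p²⟩ ⊆ C_G(p²) since powers of p² commute with p²; so |C_G(p²)| ≥ |⟨p²⟩| = 3.
By orbit–stabilizer, |C_G(p²)| = |G| / |conj. class of p²| = 6 / 2 = 3.
The 3 elements commuting with p² are {e, p, p²}.

Answer: {e, p, p²}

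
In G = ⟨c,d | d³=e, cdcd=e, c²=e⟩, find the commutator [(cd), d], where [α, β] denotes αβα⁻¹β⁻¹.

[(cd), d] = (cd)·d·(cd)⁻¹·d⁻¹.
  (cd) · d = cd²
  (cd²) · (cd) = d²
  (d²) · (d²) = d

Answer: d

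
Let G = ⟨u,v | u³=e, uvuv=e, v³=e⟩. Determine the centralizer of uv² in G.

⟨uv²⟩ ⊆ C_G(uv²) since powers of uv² commute with uv²; so |C_G(uv²)| ≥ |⟨uv²⟩| = 3.
By orbit–stabilizer, |C_G(uv²)| = |G| / |conj. class of uv²| = 12 / 4 = 3.
The 3 elements commuting with uv² are {e, uv², vu²}.

Answer: {e, uv², vu²}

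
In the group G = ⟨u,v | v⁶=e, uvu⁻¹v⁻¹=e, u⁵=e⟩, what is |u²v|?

Compute successive powers until reaching e:
  (u²v)¹ = u²v, (u²v)² = u⁴v², (u²v)³ = uv³, (u²v)⁴ = u³v⁴, (u²v)⁵ = v⁵, (u²v)⁶ = u², (u²v)⁷ = u⁴v, (u²v)⁸ = uv², (u²v)⁹ = u³v³, (u²v)¹⁰ = v⁴, (u²v)¹¹ = u²v⁵, (u²v)¹² = u⁴, (u²v)¹³ = uv, (u²v)¹⁴ = u³v², (u²v)¹⁵ = v³, (u²v)¹⁶ = u²v⁴, (u²v)¹⁷ = u⁴v⁵, (u²v)¹⁸ = u, (u²v)¹⁹ = u³v, (u²v)²⁰ = v², (u²v)²¹ = u²v³, (u²v)²² = u⁴v⁴, (u²v)²³ = uv⁵, (u²v)²⁴ = u³, (u²v)²⁵ = v, (u²v)²⁶ = u²v², (u²v)²⁷ = u⁴v³, (u²v)²⁸ = uv⁴, (u²v)²⁹ = u³v⁵, (u²v)³⁰ = e.
The smallest positive k with (u²v)ᵏ = e is 30.

Answer: 30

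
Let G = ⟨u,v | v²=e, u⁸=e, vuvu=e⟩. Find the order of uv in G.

Compute successive powers until reaching e:
  (uv)¹ = uv, (uv)² = e.
The smallest positive k with (uv)ᵏ = e is 2.

Answer: 2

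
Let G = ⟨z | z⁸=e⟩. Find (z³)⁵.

Compute successive powers of (z³), reducing at each step:
  (z³)²: (z³) · z³ = z⁶
  (z³)³: (z⁶) · z³ = z
  (z³)⁴: z · z³ = z⁴
  (z³)⁵: (z⁴) · z³ = z⁷

Answer: z⁷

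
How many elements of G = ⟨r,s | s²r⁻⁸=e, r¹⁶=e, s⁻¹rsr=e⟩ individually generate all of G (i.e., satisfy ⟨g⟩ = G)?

⟨g⟩ = G would require ord(g) = |G| = 32, but the maximum element order in G is 16 < 32. So G is not cyclic and no single element generates it: the count is 0.

Answer: 0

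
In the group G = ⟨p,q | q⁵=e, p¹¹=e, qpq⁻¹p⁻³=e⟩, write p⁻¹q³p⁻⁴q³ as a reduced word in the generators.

Multiply left to right, reducing at each step:
  (p¹⁰) · q³ = p¹⁰q³
  (p¹⁰q³) · p⁻⁴ = pq³
  (pq³) · q³ = pq

Answer: pq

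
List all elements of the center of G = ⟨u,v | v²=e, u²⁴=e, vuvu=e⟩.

An element z ∈ Z(G) iff z commutes with every generator.
For example u¹² is central: (u¹²)·u = u¹³ = u·(u¹²); (u¹²)·v = u¹²v = v·(u¹²).
Whereas u ∉ Z(G) since u·v = uv ≠ u²³v = v·u.
Checking each of the 48 elements this way gives Z(G) = {e, u¹²}, of order 2.

Answer: {e, u¹²}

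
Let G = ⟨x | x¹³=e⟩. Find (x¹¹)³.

Compute successive powers of (x¹¹), reducing at each step:
  (x¹¹)²: (x¹¹) · x¹¹ = x⁹
  (x¹¹)³: (x⁹) · x¹¹ = x⁷

Answer: x⁷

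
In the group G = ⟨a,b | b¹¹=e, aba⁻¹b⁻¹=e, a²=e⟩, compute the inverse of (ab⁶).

The order of (ab⁶) is 22 (smallest k with (ab⁶)ᵏ = e), so (ab⁶)⁻¹ = (ab⁶)²¹ = ab⁵.
Check: (ab⁶) · (ab⁵) → (ab⁶) · a = b⁶;   (b⁶) · b⁵ = e, giving e as required.

Answer: ab⁵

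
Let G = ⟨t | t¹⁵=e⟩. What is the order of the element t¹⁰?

Compute successive powers until reaching e:
  (t¹⁰)¹ = t¹⁰, (t¹⁰)² = t⁵, (t¹⁰)³ = e.
The smallest positive k with (t¹⁰)ᵏ = e is 3.

Answer: 3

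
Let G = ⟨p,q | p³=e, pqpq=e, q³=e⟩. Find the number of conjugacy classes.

The conjugacy classes (representative and size) are:
  [e] (size 1), [qp²] (size 4), [q²p] (size 4), [p²q²] (size 3).
Class equation: 1 + 4 + 4 + 3 = 12 = |G|. So G has 4 conjugacy classes.

Answer: 4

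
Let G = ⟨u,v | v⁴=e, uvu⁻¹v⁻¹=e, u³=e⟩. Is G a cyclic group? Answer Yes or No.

|G| = 12. The element uv has order 12 (its powers give 12 distinct elements), so ⟨uv⟩ = G and G is cyclic.

Answer: Yes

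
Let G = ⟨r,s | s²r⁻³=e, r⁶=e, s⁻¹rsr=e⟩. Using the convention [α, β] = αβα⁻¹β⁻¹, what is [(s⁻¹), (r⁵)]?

[(s⁻¹), (r⁵)] = (s⁻¹)·(r⁵)·(s⁻¹)⁻¹·(r⁵)⁻¹.
  (s⁻¹) · (r⁵) = rs⁻¹
  (rs⁻¹) · s = r
  r · r = r²

Answer: r²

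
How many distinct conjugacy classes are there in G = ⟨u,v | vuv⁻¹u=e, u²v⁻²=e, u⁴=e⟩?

The conjugacy classes (representative and size) are:
  [e] (size 1), [u³] (size 2), [u²] (size 1), [v⁻¹] (size 2), [uv] (size 2).
Class equation: 1 + 2 + 1 + 2 + 2 = 8 = |G|. So G has 5 conjugacy classes.

Answer: 5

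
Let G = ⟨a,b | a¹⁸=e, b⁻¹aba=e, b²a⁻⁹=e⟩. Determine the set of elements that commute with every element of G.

An element z ∈ Z(G) iff z commutes with every generator.
For example a⁹ is central: (a⁹)·a = a¹⁰ = a·(a⁹); (a⁹)·b = b⁻¹ = b·(a⁹).
Whereas a ∉ Z(G) since a·b = ab ≠ a⁸b⁻¹ = b·a.
Checking each of the 36 elements this way gives Z(G) = {e, a⁹}, of order 2.

Answer: {e, a⁹}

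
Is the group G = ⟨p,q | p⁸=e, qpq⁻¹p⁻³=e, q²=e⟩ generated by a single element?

Every cyclic group is abelian. But p·q = pq while q·p = p³q, so p·q ≠ q·p and G is not abelian. Hence G is not cyclic.

Answer: No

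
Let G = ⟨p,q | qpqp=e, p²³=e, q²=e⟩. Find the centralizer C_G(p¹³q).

⟨p¹³q⟩ ⊆ C_G(p¹³q) since powers of p¹³q commute with p¹³q; so |C_G(p¹³q)| ≥ |⟨p¹³q⟩| = 2.
By orbit–stabilizer, |C_G(p¹³q)| = |G| / |conj. class of p¹³q| = 46 / 23 = 2.
The 2 elements commuting with p¹³q are {e, p¹³q}.

Answer: {e, p¹³q}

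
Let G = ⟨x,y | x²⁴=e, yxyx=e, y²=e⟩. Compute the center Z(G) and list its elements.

An element z ∈ Z(G) iff z commutes with every generator.
For example x¹² is central: (x¹²)·x = x¹³ = x·(x¹²); (x¹²)·y = x¹²y = y·(x¹²).
Whereas x ∉ Z(G) since x·y = xy ≠ x²³y = y·x.
Checking each of the 48 elements this way gives Z(G) = {e, x¹²}, of order 2.

Answer: {e, x¹²}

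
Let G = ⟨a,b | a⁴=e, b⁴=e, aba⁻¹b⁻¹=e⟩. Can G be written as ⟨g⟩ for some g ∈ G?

|G| = 16, but the maximum element order in G is 4 < 16. No single element generates all of G, so G is not cyclic.

Answer: No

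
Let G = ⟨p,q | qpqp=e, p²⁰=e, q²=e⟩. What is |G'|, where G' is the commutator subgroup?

G' = [G, G] is generated by all commutators. The generator-pair commutators are: [p, q] = p².
The subgroup they normally generate is {e, p², p⁴, p⁶, p⁸, p¹⁰, p¹², p¹⁴, p¹⁶, p¹⁸}, of order 10.
Check: |G/G'| = 40/10 = 4 is the order of the abelianisation.

Answer: 10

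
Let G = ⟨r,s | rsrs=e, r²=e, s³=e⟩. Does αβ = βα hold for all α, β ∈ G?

r·s = rs but s·r = rs², so r·s ≠ s·r and G is not abelian.

Answer: No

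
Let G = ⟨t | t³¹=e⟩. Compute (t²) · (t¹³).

Compute (t²) · (t¹³) by multiplying left to right and reducing via the relations at each step:
  (t²) · t¹³ = t¹⁵

Answer: t¹⁵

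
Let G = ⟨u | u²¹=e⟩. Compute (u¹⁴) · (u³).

Compute (u¹⁴) · (u³) by multiplying left to right and reducing via the relations at each step:
  (u¹⁴) · u³ = u¹⁷

Answer: u¹⁷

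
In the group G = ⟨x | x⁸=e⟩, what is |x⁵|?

Compute successive powers until reaching e:
  (x⁵)¹ = x⁵, (x⁵)² = x², (x⁵)³ = x⁷, (x⁵)⁴ = x⁴, (x⁵)⁵ = x, (x⁵)⁶ = x⁶, (x⁵)⁷ = x³, (x⁵)⁸ = e.
The smallest positive k with (x⁵)ᵏ = e is 8.

Answer: 8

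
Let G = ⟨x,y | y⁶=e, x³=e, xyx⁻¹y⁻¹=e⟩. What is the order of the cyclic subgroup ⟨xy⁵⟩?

|⟨xy⁵⟩| equals the order of xy⁵. Compute successive powers until reaching e:
  (xy⁵)¹ = xy⁵, (xy⁵)² = x²y⁴, (xy⁵)³ = y³, (xy⁵)⁴ = xy², (xy⁵)⁵ = x²y, (xy⁵)⁶ = e.
The smallest positive k with (xy⁵)ᵏ = e is 6, so |⟨xy⁵⟩| = 6.

Answer: 6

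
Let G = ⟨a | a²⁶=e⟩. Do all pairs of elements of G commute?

G has a single generator, so G is cyclic and hence abelian.

Answer: Yes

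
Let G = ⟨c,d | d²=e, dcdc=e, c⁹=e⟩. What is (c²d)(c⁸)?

Compute (c²d) · (c⁸) by multiplying left to right and reducing via the relations at each step:
  (c²d) · c⁸ = c³d

Answer: c³d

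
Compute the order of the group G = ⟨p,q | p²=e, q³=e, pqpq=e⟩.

Enumerate words in the generators, reducing via the relations: the distinct elements are
  {e, p, q, pq, q², pq²}.
No further products give new elements, so |G| = 6.

Answer: 6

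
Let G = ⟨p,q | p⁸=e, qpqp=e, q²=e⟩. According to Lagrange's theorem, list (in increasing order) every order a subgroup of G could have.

|G| = 16 = 2⁴. By Lagrange's theorem the order of any subgroup divides 16; the divisors of 16 are 1, 2, 4, 8, 16.

Answer: 1, 2, 4, 8, 16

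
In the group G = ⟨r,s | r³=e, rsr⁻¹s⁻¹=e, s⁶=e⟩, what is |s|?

Compute successive powers until reaching e:
  s¹ = s, s² = s², s³ = s³, s⁴ = s⁴, s⁵ = s⁵, s⁶ = e.
The smallest positive k with sᵏ = e is 6.

Answer: 6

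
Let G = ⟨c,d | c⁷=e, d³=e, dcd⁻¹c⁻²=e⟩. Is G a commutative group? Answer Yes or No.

c·d = cd but d·c = c²d, so c·d ≠ d·c and G is not abelian.

Answer: No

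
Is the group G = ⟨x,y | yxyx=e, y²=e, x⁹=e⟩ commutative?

x·y = xy but y·x = x⁸y, so x·y ≠ y·x and G is not abelian.

Answer: No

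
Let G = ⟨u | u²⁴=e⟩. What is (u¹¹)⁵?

Compute successive powers of (u¹¹), reducing at each step:
  (u¹¹)²: (u¹¹) · u¹¹ = u²²
  (u¹¹)³: (u²²) · u¹¹ = u⁹
  (u¹¹)⁴: (u⁹) · u¹¹ = u²⁰
  (u¹¹)⁵: (u²⁰) · u¹¹ = u⁷

Answer: u⁷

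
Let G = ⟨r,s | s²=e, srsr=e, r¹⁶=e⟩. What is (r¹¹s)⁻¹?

The order of (r¹¹s) is 2 (smallest k with (r¹¹s)ᵏ = e), so (r¹¹s)⁻¹ = (r¹¹s)¹ = r¹¹s.
Check: (r¹¹s) · (r¹¹s) → (r¹¹s) · r¹¹ = s;   s · s = e, giving e as required.

Answer: r¹¹s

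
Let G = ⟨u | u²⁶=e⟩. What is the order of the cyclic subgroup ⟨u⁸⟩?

|⟨u⁸⟩| equals the order of u⁸. Compute successive powers until reaching e:
  (u⁸)¹ = u⁸, (u⁸)² = u¹⁶, (u⁸)³ = u²⁴, (u⁸)⁴ = u⁶, (u⁸)⁵ = u¹⁴, (u⁸)⁶ = u²², (u⁸)⁷ = u⁴, (u⁸)⁸ = u¹², (u⁸)⁹ = u²⁰, (u⁸)¹⁰ = u², (u⁸)¹¹ = u¹⁰, (u⁸)¹² = u¹⁸, (u⁸)¹³ = e.
The smallest positive k with (u⁸)ᵏ = e is 13, so |⟨u⁸⟩| = 13.

Answer: 13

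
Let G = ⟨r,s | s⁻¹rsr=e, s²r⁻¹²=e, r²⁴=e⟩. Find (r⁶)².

Compute successive powers of (r⁶), reducing at each step:
  (r⁶)²: (r⁶) · r⁶ = r¹²

Answer: r¹²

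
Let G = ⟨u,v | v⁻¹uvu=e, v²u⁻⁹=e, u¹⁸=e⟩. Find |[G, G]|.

G' = [G, G] is generated by all commutators. The generator-pair commutators are: [u, v] = u².
The subgroup they normally generate is {e, u², u⁴, u⁶, u⁸, u¹⁰, u¹², u¹⁴, u¹⁶}, of order 9.
Check: |G/G'| = 36/9 = 4 is the order of the abelianisation.

Answer: 9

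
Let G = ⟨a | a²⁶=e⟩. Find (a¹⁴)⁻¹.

The order of (a¹⁴) is 13 (smallest k with (a¹⁴)ᵏ = e), so (a¹⁴)⁻¹ = (a¹⁴)¹² = a¹².
Check: (a¹⁴) · (a¹²) → (a¹⁴) · a¹² = e, giving e as required.

Answer: a¹²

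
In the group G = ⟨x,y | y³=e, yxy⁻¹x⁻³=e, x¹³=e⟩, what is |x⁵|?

Compute successive powers until reaching e:
  (x⁵)¹ = x⁵, (x⁵)² = x¹⁰, (x⁵)³ = x², (x⁵)⁴ = x⁷, (x⁵)⁵ = x¹², (x⁵)⁶ = x⁴, (x⁵)⁷ = x⁹, (x⁵)⁸ = x, (x⁵)⁹ = x⁶, (x⁵)¹⁰ = x¹¹, (x⁵)¹¹ = x³, (x⁵)¹² = x⁸, (x⁵)¹³ = e.
The smallest positive k with (x⁵)ᵏ = e is 13.

Answer: 13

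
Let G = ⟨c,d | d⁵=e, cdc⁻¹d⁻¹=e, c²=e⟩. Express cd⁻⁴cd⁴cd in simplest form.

Multiply left to right, reducing at each step:
  c · d⁻⁴ = cd
  (cd) · c = d
  d · d⁴ = e
  e · c = c
  c · d = cd

Answer: cd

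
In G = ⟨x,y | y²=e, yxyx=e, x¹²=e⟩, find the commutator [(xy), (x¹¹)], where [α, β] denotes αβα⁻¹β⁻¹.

[(xy), (x¹¹)] = (xy)·(x¹¹)·(xy)⁻¹·(x¹¹)⁻¹.
  (xy) · (x¹¹) = x²y
  (x²y) · (xy) = x
  x · x = x²

Answer: x²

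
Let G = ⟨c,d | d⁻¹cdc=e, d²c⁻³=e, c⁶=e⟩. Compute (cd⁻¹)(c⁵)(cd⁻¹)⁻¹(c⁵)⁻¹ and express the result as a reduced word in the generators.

[(cd⁻¹), (c⁵)] = (cd⁻¹)·(c⁵)·(cd⁻¹)⁻¹·(c⁵)⁻¹.
  (cd⁻¹) · (c⁵) = c²d⁻¹
  (c²d⁻¹) · (cd) = c
  c · c = c²

Answer: c²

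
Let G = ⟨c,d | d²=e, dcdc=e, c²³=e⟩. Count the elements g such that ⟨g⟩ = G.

⟨g⟩ = G would require ord(g) = |G| = 46, but the maximum element order in G is 23 < 46. So G is not cyclic and no single element generates it: the count is 0.

Answer: 0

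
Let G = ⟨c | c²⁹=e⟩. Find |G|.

G is generated by a single element, so G is cyclic. The relator gives c²⁹ = e and no smaller power is forced to be e, so the 29 powers {c, e, c², c³, c⁴, c⁵, c⁶, c⁷, c⁸, c⁹, c²², c²³, c²¹, c²⁰, c²⁴, c²⁵, c²⁶, c²⁷, c²⁸, c¹², c¹³, c¹¹, c¹⁰, c¹⁴, c¹⁵, c¹⁶, c¹⁷, c¹⁸, c¹⁹} are distinct. Hence |G| = 29.

Answer: 29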